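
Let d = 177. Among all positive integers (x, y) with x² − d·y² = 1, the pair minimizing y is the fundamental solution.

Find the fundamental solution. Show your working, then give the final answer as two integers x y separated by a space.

62423 4692

d=177: √d = [13; 3,3,2,8,2,3,3,26] (ℓ=8, even), read p_7/q_7
step 0: (13, 1)  from 13·(1,0) + (0,1)
step 1: (40, 3)  from 3·(13,1) + (1,0)
step 2: (133, 10)  from 3·(40,3) + (13,1)
step 3: (306, 23)  from 2·(133,10) + (40,3)
step 4: (2581, 194)  from 8·(306,23) + (133,10)
step 5: (5468, 411)  from 2·(2581,194) + (306,23)
step 6: (18985, 1427)  from 3·(5468,411) + (2581,194)
step 7: (62423, 4692)  from 3·(18985,1427) + (5468,411)
→ (62423, 4692).  Check: 62423²=3896630929, 177·4692²=3896630928, difference 1.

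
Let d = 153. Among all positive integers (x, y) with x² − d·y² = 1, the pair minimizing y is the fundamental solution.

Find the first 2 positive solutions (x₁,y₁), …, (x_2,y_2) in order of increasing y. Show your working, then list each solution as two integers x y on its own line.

√153 → a₀=12, period (2,1,2,2,2,1,2,24); ℓ=8 even so k=7
k=0  a_k=12  p_k/q_k = 12/1
…
k=3  a_k=2  p_k/q_k = 99/8
k=4  a_k=2  p_k/q_k = 235/19
…
k=6  a_k=1  p_k/q_k = 804/65
k=7  a_k=2  p_k/q_k = 2177/176
→ (2177, 176).  Check: 2177²=4739329, 153·176²=4739328, difference 1.
k=2:  x_2 = 2177·2177+153·176·176 = 9478657,  y_2 = 2177·176+176·2177 = 766304

2177 176
9478657 766304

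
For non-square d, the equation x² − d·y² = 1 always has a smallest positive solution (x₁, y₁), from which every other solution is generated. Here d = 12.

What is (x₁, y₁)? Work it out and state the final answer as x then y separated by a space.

7 2

√12 = [3; 2,6, …], period ℓ=2 (even) → k=1
step 0: (3, 1)  from 3·(1,0) + (0,1)
step 1: (7, 2)  from 2·(3,1) + (1,0)
(x₁, y₁) = (7, 2);  7² − 12·2² = 1 ✓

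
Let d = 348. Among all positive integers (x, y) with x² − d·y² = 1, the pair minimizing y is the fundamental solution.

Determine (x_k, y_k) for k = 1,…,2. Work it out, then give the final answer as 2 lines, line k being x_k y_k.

1567 84
4910977 263256

d=348: √d = [18; 1,1,1,8,1,1,1,36] (ℓ=8, even), read p_7/q_7
a_0=18:  p_0=18·1+0=18,  q_0=18·0+1=1
…
a_5=1:  p_5=1·485+56=541,  q_5=1·26+3=29
a_6=1:  p_6=1·541+485=1026,  q_6=1·29+26=55
a_7=1:  p_7=1·1026+541=1567,  q_7=1·55+29=84
(x₁, y₁) = (1567, 84);  1567² − 348·84² = 1 ✓
(1567+84√348)^2 = 4910977 + 263256√348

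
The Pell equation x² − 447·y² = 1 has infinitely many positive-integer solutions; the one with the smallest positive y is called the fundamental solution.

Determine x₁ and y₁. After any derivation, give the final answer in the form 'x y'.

148 7

√447 = [21; 7,42, …], period ℓ=2 (even) → k=1
i=0: a=21 ⇒ p=21, q=1
i=1: a=7 ⇒ p=148, q=7
fundamental: x₁=148, y₁=7  (since 21904 − 447·49 = 1)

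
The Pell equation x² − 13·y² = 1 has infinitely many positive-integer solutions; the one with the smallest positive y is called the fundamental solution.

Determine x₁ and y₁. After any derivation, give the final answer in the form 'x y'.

649 180

√13 = [3; 1,1,1,1,6, …], period ℓ=5 (odd) → k=9
k=0  a_k=3  p_k/q_k = 3/1
k=1  a_k=1  p_k/q_k = 4/1
…
k=8  a_k=1  p_k/q_k = 393/109
k=9  a_k=1  p_k/q_k = 649/180
fundamental: x₁=649, y₁=180  (since 421201 − 13·32400 = 1)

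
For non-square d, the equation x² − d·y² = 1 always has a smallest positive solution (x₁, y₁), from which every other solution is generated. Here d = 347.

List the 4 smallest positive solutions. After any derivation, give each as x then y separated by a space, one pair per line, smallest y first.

[18; 1,1,1,2,4,…,1,1,36] for √347; ℓ=14 ⇒ convergent index 13
a_0=18:  p_0=18·1+0=18,  q_0=18·0+1=1
…
a_4=2:  p_4=2·56+37=149,  q_4=2·3+2=8
a_5=4:  p_5=4·149+56=652,  q_5=4·8+3=35
…
a_8=1:  p_8=1·14269+801=15070,  q_8=1·766+43=809
…
a_10=2:  p_10=2·74549+15070=164168,  q_10=2·4002+809=8813
…
a_12=1:  p_12=1·238717+164168=402885,  q_12=1·12815+8813=21628
a_13=1:  p_13=1·402885+238717=641602,  q_13=1·21628+12815=34443
→ (641602, 34443).  Check: 641602²=411653126404, 347·34443²=411653126403, difference 1.
(x_2, y_2) = (641602·641602 + 347·34443·34443, 641602·34443 + 34443·641602) = (823306252807, 44197395372)
(x_3, y_3) = (641602·823306252807 + 347·34443·44197395372, 641602·44197395372 + 34443·823306252807) = (1056469876826312026, 56714274530897445)
(x_4, y_4) = (641602·1056469876826312026 + 347·34443·56714274530897445, 641602·56714274530897445 + 34443·1056469876826312026) = (1355666371822207590758497, 72775983935101527618408)

641602 34443
823306252807 44197395372
1056469876826312026 56714274530897445
1355666371822207590758497 72775983935101527618408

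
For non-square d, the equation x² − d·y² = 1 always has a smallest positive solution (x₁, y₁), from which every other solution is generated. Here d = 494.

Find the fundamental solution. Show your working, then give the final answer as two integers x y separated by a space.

√494 → a₀=22, period (4,2,2,1,2,1,2,2,4,44); ℓ=10 even so k=9
a_0=22:  p_0=22·1+0=22,  q_0=22·0+1=1
…
a_4=1:  p_4=1·489+200=689,  q_4=1·22+9=31
a_5=2:  p_5=2·689+489=1867,  q_5=2·31+22=84
…
a_7=2:  p_7=2·2556+1867=6979,  q_7=2·115+84=314
a_8=2:  p_8=2·6979+2556=16514,  q_8=2·314+115=743
a_9=4:  p_9=4·16514+6979=73035,  q_9=4·743+314=3286
fundamental: x₁=73035, y₁=3286  (since 5334111225 − 494·10797796 = 1)

73035 3286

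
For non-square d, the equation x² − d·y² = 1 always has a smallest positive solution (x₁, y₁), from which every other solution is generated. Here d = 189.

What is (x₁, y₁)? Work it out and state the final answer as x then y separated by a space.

55 4

[13; 1,2,1,26] for √189; ℓ=4 ⇒ convergent index 3
step 0: (13, 1)  from 13·(1,0) + (0,1)
step 1: (14, 1)  from 1·(13,1) + (1,0)
step 2: (41, 3)  from 2·(14,1) + (13,1)
step 3: (55, 4)  from 1·(41,3) + (14,1)
→ (55, 4).  Check: 55²=3025, 189·4²=3024, difference 1.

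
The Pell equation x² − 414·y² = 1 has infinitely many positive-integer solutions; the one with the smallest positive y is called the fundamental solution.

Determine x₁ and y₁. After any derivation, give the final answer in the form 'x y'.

d=414: √d = [20; 2,1,7,2,7,1,2,40] (ℓ=8, even), read p_7/q_7
step 0: (20, 1)  from 20·(1,0) + (0,1)
step 1: (41, 2)  from 2·(20,1) + (1,0)
…
step 6: (8444, 415)  from 1·(7447,366) + (997,49)
step 7: (24335, 1196)  from 2·(8444,415) + (7447,366)
fundamental: x₁=24335, y₁=1196  (since 592192225 − 414·1430416 = 1)

24335 1196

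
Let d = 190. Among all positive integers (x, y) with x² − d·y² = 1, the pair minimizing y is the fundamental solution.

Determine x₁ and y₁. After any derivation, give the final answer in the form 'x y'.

52021 3774

d=190: √d = [13; 1,3,1,1,1,…,3,1,26] (ℓ=14, even), read p_13/q_13
step 0: (13, 1)  from 13·(1,0) + (0,1)
…
step 3: (69, 5)  from 1·(55,4) + (14,1)
step 4: (124, 9)  from 1·(69,5) + (55,4)
…
step 12: (40787, 2959)  from 3·(11234,815) + (7085,514)
step 13: (52021, 3774)  from 1·(40787,2959) + (11234,815)
fundamental: x₁=52021, y₁=3774  (since 2706184441 − 190·14243076 = 1)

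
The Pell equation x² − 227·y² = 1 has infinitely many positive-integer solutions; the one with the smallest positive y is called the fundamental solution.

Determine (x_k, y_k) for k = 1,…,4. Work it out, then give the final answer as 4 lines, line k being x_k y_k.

226 15
102151 6780
46172026 3064545
20869653601 1385167560

√227 → a₀=15, period (15,30); ℓ=2 even so k=1
i=0: a=15 ⇒ p=15, q=1
i=1: a=15 ⇒ p=226, q=15
fundamental: x₁=226, y₁=15  (since 51076 − 227·225 = 1)
k=2:  x_2 = 226·226+227·15·15 = 102151,  y_2 = 226·15+15·226 = 6780
k=3:  x_3 = 226·102151+227·15·6780 = 46172026,  y_3 = 226·6780+15·102151 = 3064545
k=4:  x_4 = 226·46172026+227·15·3064545 = 20869653601,  y_4 = 226·3064545+15·46172026 = 1385167560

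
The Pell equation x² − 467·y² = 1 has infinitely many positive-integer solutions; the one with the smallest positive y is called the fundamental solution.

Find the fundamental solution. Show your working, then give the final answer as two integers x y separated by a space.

√467 → a₀=21, period (1,1,1,1,3,…,1,1,42); ℓ=14 even so k=13
i=0: a=21 ⇒ p=21, q=1
…
i=2: a=1 ⇒ p=43, q=2
i=3: a=1 ⇒ p=65, q=3
…
i=6: a=3 ⇒ p=1275, q=59
i=7: a=21 ⇒ p=27164, q=1257
i=8: a=3 ⇒ p=82767, q=3830
i=9: a=3 ⇒ p=275465, q=12747
i=10: a=1 ⇒ p=358232, q=16577
i=11: a=1 ⇒ p=633697, q=29324
i=12: a=1 ⇒ p=991929, q=45901
i=13: a=1 ⇒ p=1625626, q=75225
(x₁, y₁) = (1625626, 75225);  1625626² − 467·75225² = 1 ✓

1625626 75225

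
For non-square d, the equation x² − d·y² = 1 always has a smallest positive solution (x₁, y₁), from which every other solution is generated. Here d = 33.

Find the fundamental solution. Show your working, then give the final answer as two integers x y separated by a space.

23 4

√33 = [5; 1,2,1,10, …], period ℓ=4 (even) → k=3
a_0=5:  p_0=5·1+0=5,  q_0=5·0+1=1
…
a_2=2:  p_2=2·6+5=17,  q_2=2·1+1=3
a_3=1:  p_3=1·17+6=23,  q_3=1·3+1=4
fundamental: x₁=23, y₁=4  (since 529 − 33·16 = 1)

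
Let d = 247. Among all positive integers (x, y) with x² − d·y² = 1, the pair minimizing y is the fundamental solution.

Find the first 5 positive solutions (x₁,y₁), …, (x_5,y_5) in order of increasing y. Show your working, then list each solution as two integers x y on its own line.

d=247: √d = [15; 1,2,1,1,9,1,9,1,1,2,1,30] (ℓ=12, even), read p_11/q_11
i=0: a=15 ⇒ p=15, q=1
i=1: a=1 ⇒ p=16, q=1
…
i=3: a=1 ⇒ p=63, q=4
i=4: a=1 ⇒ p=110, q=7
…
i=6: a=1 ⇒ p=1163, q=74
i=7: a=9 ⇒ p=11520, q=733
…
i=9: a=1 ⇒ p=24203, q=1540
i=10: a=2 ⇒ p=61089, q=3887
i=11: a=1 ⇒ p=85292, q=5427
→ (85292, 5427).  Check: 85292²=7274725264, 247·5427²=7274725263, difference 1.
k=2:  x_2 = 85292·85292+247·5427·5427 = 14549450527,  y_2 = 85292·5427+5427·85292 = 925759368
k=3:  x_3 = 85292·14549450527+247·5427·925759368 = 2481903468612476,  y_3 = 85292·925759368+5427·14549450527 = 157919736025485
k=4:  x_4 = 85292·2481903468612476+247·5427·157919736025485 = 423373021275241155457,  y_4 = 85292·157919736025485+5427·2481903468612476 = 26938580249245573872
k=5:  x_5 = 85292·423373021275241155457+247·5427·26938580249245573872 = 72220663458733833793864412,  y_5 = 85292·26938580249245573872+5427·423373021275241155457 = 4595290773079387237355763

85292 5427
14549450527 925759368
2481903468612476 157919736025485
423373021275241155457 26938580249245573872
72220663458733833793864412 4595290773079387237355763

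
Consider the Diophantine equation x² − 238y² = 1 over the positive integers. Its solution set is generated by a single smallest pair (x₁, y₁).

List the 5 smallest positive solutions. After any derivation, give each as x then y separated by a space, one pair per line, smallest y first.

d=238: √d = [15; 2,2,1,14,1,2,2,30] (ℓ=8, even), read p_7/q_7
step 0: (15, 1)  from 15·(1,0) + (0,1)
step 1: (31, 2)  from 2·(15,1) + (1,0)
…
step 3: (108, 7)  from 1·(77,5) + (31,2)
step 4: (1589, 103)  from 14·(108,7) + (77,5)
step 5: (1697, 110)  from 1·(1589,103) + (108,7)
step 6: (4983, 323)  from 2·(1697,110) + (1589,103)
step 7: (11663, 756)  from 2·(4983,323) + (1697,110)
→ (11663, 756).  Check: 11663²=136025569, 238·756²=136025568, difference 1.
(x_2, y_2) = (11663·11663 + 238·756·756, 11663·756 + 756·11663) = (272051137, 17634456)
(x_3, y_3) = (11663·272051137 + 238·756·17634456, 11663·17634456 + 756·272051137) = (6345864809999, 411341319900)
(x_4, y_4) = (11663·6345864809999 + 238·756·411341319900, 11663·411341319900 + 756·6345864809999) = (148023642285985537, 9594947610352944)
(x_5, y_5) = (11663·148023642285985537 + 238·756·9594947610352944, 11663·9594947610352944 + 756·148023642285985537) = (3452799473617033826063, 223811747547751451844)

11663 756
272051137 17634456
6345864809999 411341319900
148023642285985537 9594947610352944
3452799473617033826063 223811747547751451844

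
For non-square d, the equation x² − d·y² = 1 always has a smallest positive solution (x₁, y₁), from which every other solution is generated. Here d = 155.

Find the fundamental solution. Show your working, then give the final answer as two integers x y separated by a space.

[12; 2,4,2,24] for √155; ℓ=4 ⇒ convergent index 3
k=0  a_k=12  p_k/q_k = 12/1
…
k=2  a_k=4  p_k/q_k = 112/9
k=3  a_k=2  p_k/q_k = 249/20
fundamental: x₁=249, y₁=20  (since 62001 − 155·400 = 1)

249 20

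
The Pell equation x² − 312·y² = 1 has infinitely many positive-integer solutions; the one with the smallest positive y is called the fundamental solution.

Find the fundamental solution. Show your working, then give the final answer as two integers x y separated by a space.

d=312: √d = [17; 1,1,1,34] (ℓ=4, even), read p_3/q_3
i=0: a=17 ⇒ p=17, q=1
…
i=2: a=1 ⇒ p=35, q=2
i=3: a=1 ⇒ p=53, q=3
(x₁, y₁) = (53, 3);  53² − 312·3² = 1 ✓

53 3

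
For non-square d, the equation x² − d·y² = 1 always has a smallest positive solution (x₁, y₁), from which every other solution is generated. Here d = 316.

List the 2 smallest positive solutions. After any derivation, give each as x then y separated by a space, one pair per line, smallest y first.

12799 720
327628801 18430560

d=316: √d = [17; 1,3,2,8,2,3,1,34] (ℓ=8, even), read p_7/q_7
a_0=17:  p_0=17·1+0=17,  q_0=17·0+1=1
…
a_2=3:  p_2=3·18+17=71,  q_2=3·1+1=4
…
a_4=8:  p_4=8·160+71=1351,  q_4=8·9+4=76
a_5=2:  p_5=2·1351+160=2862,  q_5=2·76+9=161
a_6=3:  p_6=3·2862+1351=9937,  q_6=3·161+76=559
a_7=1:  p_7=1·9937+2862=12799,  q_7=1·559+161=720
fundamental: x₁=12799, y₁=720  (since 163814401 − 316·518400 = 1)
k=2:  x_2 = 12799·12799+316·720·720 = 327628801,  y_2 = 12799·720+720·12799 = 18430560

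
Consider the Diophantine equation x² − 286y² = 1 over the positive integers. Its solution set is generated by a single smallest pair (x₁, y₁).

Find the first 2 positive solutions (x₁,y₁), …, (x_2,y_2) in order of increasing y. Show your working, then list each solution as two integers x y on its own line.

561835 33222
631317134449 37330564740

[16; 1,10,3,3,2,3,3,10,1,32] for √286; ℓ=10 ⇒ convergent index 9
a_0=16:  p_0=16·1+0=16,  q_0=16·0+1=1
…
a_4=3:  p_4=3·575+186=1911,  q_4=3·34+11=113
a_5=2:  p_5=2·1911+575=4397,  q_5=2·113+34=260
a_6=3:  p_6=3·4397+1911=15102,  q_6=3·260+113=893
a_7=3:  p_7=3·15102+4397=49703,  q_7=3·893+260=2939
a_8=10:  p_8=10·49703+15102=512132,  q_8=10·2939+893=30283
a_9=1:  p_9=1·512132+49703=561835,  q_9=1·30283+2939=33222
fundamental: x₁=561835, y₁=33222  (since 315658567225 − 286·1103701284 = 1)
k=2:  x_2 = 561835·561835+286·33222·33222 = 631317134449,  y_2 = 561835·33222+33222·561835 = 37330564740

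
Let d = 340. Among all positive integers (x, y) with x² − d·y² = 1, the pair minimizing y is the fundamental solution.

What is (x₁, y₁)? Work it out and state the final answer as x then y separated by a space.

[18; 2,3,1,1,1,…,3,2,36] for √340; ℓ=14 ⇒ convergent index 13
a_0=18:  p_0=18·1+0=18,  q_0=18·0+1=1
…
a_3=1:  p_3=1·129+37=166,  q_3=1·7+2=9
a_4=1:  p_4=1·166+129=295,  q_4=1·9+7=16
…
a_6=1:  p_6=1·461+295=756,  q_6=1·25+16=41
a_7=8:  p_7=8·756+461=6509,  q_7=8·41+25=353
a_8=1:  p_8=1·6509+756=7265,  q_8=1·353+41=394
…
a_10=1:  p_10=1·13774+7265=21039,  q_10=1·747+394=1141
a_11=1:  p_11=1·21039+13774=34813,  q_11=1·1141+747=1888
a_12=3:  p_12=3·34813+21039=125478,  q_12=3·1888+1141=6805
a_13=2:  p_13=2·125478+34813=285769,  q_13=2·6805+1888=15498
fundamental: x₁=285769, y₁=15498  (since 81663921361 − 340·240188004 = 1)

285769 15498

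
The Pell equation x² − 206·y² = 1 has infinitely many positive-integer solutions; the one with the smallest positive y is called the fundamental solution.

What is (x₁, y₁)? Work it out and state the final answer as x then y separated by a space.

√206 = [14; 2,1,5,14,5,1,2,28, …], period ℓ=8 (even) → k=7
i=0: a=14 ⇒ p=14, q=1
i=1: a=2 ⇒ p=29, q=2
…
i=4: a=14 ⇒ p=3459, q=241
i=5: a=5 ⇒ p=17539, q=1222
i=6: a=1 ⇒ p=20998, q=1463
i=7: a=2 ⇒ p=59535, q=4148
fundamental: x₁=59535, y₁=4148  (since 3544416225 − 206·17205904 = 1)

59535 4148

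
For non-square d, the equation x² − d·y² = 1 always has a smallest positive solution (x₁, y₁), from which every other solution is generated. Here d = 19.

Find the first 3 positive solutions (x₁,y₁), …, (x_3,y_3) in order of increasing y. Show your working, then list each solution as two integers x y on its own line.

[4; 2,1,3,1,2,8] for √19; ℓ=6 ⇒ convergent index 5
k=0  a_k=4  p_k/q_k = 4/1
…
k=3  a_k=3  p_k/q_k = 48/11
k=4  a_k=1  p_k/q_k = 61/14
k=5  a_k=2  p_k/q_k = 170/39
(x₁, y₁) = (170, 39);  170² − 19·39² = 1 ✓
n=2: (170,39)∘(170,39) = (170·170+19·39·39, 170·39+39·170) = (57799,13260)
n=3: (57799,13260)∘(170,39) = (170·57799+19·39·13260, 170·13260+39·57799) = (19651490,4508361)

170 39
57799 13260
19651490 4508361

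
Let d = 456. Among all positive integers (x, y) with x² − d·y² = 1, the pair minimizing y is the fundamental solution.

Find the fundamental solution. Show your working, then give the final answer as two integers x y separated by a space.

√456 → a₀=21, period (2,1,4,1,2,42); ℓ=6 even so k=5
step 0: (21, 1)  from 21·(1,0) + (0,1)
…
step 4: (363, 17)  from 1·(299,14) + (64,3)
step 5: (1025, 48)  from 2·(363,17) + (299,14)
(x₁, y₁) = (1025, 48);  1025² − 456·48² = 1 ✓

1025 48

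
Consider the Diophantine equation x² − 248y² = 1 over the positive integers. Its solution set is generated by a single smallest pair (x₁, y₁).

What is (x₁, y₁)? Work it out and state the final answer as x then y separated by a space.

63 4

√248 → a₀=15, period (1,2,1,30); ℓ=4 even so k=3
a_0=15:  p_0=15·1+0=15,  q_0=15·0+1=1
…
a_2=2:  p_2=2·16+15=47,  q_2=2·1+1=3
a_3=1:  p_3=1·47+16=63,  q_3=1·3+1=4
(x₁, y₁) = (63, 4);  63² − 248·4² = 1 ✓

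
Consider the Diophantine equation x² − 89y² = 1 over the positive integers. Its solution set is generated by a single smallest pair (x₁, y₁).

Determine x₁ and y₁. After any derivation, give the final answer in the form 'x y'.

500001 53000

√89 = [9; 2,3,3,2,18, …], period ℓ=5 (odd) → k=9
k=0  a_k=9  p_k/q_k = 9/1
k=1  a_k=2  p_k/q_k = 19/2
k=2  a_k=3  p_k/q_k = 66/7
k=3  a_k=3  p_k/q_k = 217/23
k=4  a_k=2  p_k/q_k = 500/53
k=5  a_k=18  p_k/q_k = 9217/977
…
k=7  a_k=3  p_k/q_k = 66019/6998
k=8  a_k=3  p_k/q_k = 216991/23001
k=9  a_k=2  p_k/q_k = 500001/53000
→ (500001, 53000).  Check: 500001²=250001000001, 89·53000²=250001000000, difference 1.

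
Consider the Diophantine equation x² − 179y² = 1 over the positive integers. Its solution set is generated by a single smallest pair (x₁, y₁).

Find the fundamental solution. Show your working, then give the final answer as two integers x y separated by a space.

[13; 2,1,1,1,3,…,1,2,26] for √179; ℓ=14 ⇒ convergent index 13
step 0: (13, 1)  from 13·(1,0) + (0,1)
step 1: (27, 2)  from 2·(13,1) + (1,0)
…
step 3: (67, 5)  from 1·(40,3) + (27,2)
step 4: (107, 8)  from 1·(67,5) + (40,3)
step 5: (388, 29)  from 3·(107,8) + (67,5)
step 6: (2047, 153)  from 5·(388,29) + (107,8)
step 7: (26999, 2018)  from 13·(2047,153) + (388,29)
…
step 9: (438125, 32747)  from 3·(137042,10243) + (26999,2018)
step 10: (575167, 42990)  from 1·(438125,32747) + (137042,10243)
step 11: (1013292, 75737)  from 1·(575167,42990) + (438125,32747)
step 12: (1588459, 118727)  from 1·(1013292,75737) + (575167,42990)
step 13: (4190210, 313191)  from 2·(1588459,118727) + (1013292,75737)
→ (4190210, 313191).  Check: 4190210²=17557859844100, 179·313191²=17557859844099, difference 1.

4190210 313191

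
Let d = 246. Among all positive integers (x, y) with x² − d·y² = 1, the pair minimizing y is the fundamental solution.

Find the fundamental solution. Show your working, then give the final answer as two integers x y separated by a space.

88805 5662

√246 → a₀=15, period (1,2,5,1,14,1,5,2,1,30); ℓ=10 even so k=9
k=0  a_k=15  p_k/q_k = 15/1
…
k=3  a_k=5  p_k/q_k = 251/16
k=4  a_k=1  p_k/q_k = 298/19
k=5  a_k=14  p_k/q_k = 4423/282
…
k=8  a_k=2  p_k/q_k = 60777/3875
k=9  a_k=1  p_k/q_k = 88805/5662
→ (88805, 5662).  Check: 88805²=7886328025, 246·5662²=7886328024, difference 1.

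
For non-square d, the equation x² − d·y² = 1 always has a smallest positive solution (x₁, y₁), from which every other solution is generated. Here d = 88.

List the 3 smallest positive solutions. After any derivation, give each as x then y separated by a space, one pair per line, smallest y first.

[9; 2,1,1,1,2,18] for √88; ℓ=6 ⇒ convergent index 5
step 0: (9, 1)  from 9·(1,0) + (0,1)
step 1: (19, 2)  from 2·(9,1) + (1,0)
…
step 4: (75, 8)  from 1·(47,5) + (28,3)
step 5: (197, 21)  from 2·(75,8) + (47,5)
(x₁, y₁) = (197, 21);  197² − 88·21² = 1 ✓
n=2: (197,21)∘(197,21) = (197·197+88·21·21, 197·21+21·197) = (77617,8274)
n=3: (77617,8274)∘(197,21) = (197·77617+88·21·8274, 197·8274+21·77617) = (30580901,3259935)

197 21
77617 8274
30580901 3259935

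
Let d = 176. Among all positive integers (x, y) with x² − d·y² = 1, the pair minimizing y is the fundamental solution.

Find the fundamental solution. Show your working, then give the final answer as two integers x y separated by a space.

√176 = [13; 3,1,3,26, …], period ℓ=4 (even) → k=3
i=0: a=13 ⇒ p=13, q=1
i=1: a=3 ⇒ p=40, q=3
i=2: a=1 ⇒ p=53, q=4
i=3: a=3 ⇒ p=199, q=15
(x₁, y₁) = (199, 15);  199² − 176·15² = 1 ✓

199 15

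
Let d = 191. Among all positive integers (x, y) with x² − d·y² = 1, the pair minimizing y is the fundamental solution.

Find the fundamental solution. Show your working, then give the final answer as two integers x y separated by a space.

√191 = [13; 1,4,1,1,3,…,4,1,26, …], period ℓ=16 (even) → k=15
step 0: (13, 1)  from 13·(1,0) + (0,1)
step 1: (14, 1)  from 1·(13,1) + (1,0)
…
step 4: (152, 11)  from 1·(83,6) + (69,5)
step 5: (539, 39)  from 3·(152,11) + (83,6)
step 6: (1230, 89)  from 2·(539,39) + (152,11)
step 7: (2999, 217)  from 2·(1230,89) + (539,39)
…
step 9: (83433, 6037)  from 2·(40217,2910) + (2999,217)
…
step 13: (1616447, 116962)  from 1·(911765,65973) + (704682,50989)
step 14: (7377553, 533821)  from 4·(1616447,116962) + (911765,65973)
step 15: (8994000, 650783)  from 1·(7377553,533821) + (1616447,116962)
→ (8994000, 650783).  Check: 8994000²=80892036000000, 191·650783²=80892035999999, difference 1.

8994000 650783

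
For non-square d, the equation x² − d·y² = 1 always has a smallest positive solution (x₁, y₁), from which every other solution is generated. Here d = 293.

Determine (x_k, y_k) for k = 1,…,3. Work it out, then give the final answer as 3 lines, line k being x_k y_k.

√293 → a₀=17, period (8,1,1,8,34); ℓ=5 odd so k=9
k=0  a_k=17  p_k/q_k = 17/1
…
k=4  a_k=8  p_k/q_k = 2482/145
k=5  a_k=34  p_k/q_k = 84679/4947
…
k=7  a_k=1  p_k/q_k = 764593/44668
k=8  a_k=1  p_k/q_k = 1444507/84389
k=9  a_k=8  p_k/q_k = 12320649/719780
→ (12320649, 719780).  Check: 12320649²=151798391781201, 293·719780²=151798391781200, difference 1.
(12320649+719780√293)^2 = 303596783562401 + 17736313474440√293
(12320649+719780√293)^3 = 7481018815602612315849 + 437045785745090703340√293

12320649 719780
303596783562401 17736313474440
7481018815602612315849 437045785745090703340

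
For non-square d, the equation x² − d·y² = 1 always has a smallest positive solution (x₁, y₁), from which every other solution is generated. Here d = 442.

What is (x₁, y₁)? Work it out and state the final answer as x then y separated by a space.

883 42

√442 → a₀=21, period (42); ℓ=1 odd so k=1
k=0  a_k=21  p_k/q_k = 21/1
k=1  a_k=42  p_k/q_k = 883/42
→ (883, 42).  Check: 883²=779689, 442·42²=779688, difference 1.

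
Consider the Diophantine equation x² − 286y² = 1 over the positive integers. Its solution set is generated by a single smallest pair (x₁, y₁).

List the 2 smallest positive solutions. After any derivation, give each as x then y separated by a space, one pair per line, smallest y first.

561835 33222
631317134449 37330564740

d=286: √d = [16; 1,10,3,3,2,3,3,10,1,32] (ℓ=10, even), read p_9/q_9
a_0=16:  p_0=16·1+0=16,  q_0=16·0+1=1
…
a_4=3:  p_4=3·575+186=1911,  q_4=3·34+11=113
a_5=2:  p_5=2·1911+575=4397,  q_5=2·113+34=260
a_6=3:  p_6=3·4397+1911=15102,  q_6=3·260+113=893
a_7=3:  p_7=3·15102+4397=49703,  q_7=3·893+260=2939
a_8=10:  p_8=10·49703+15102=512132,  q_8=10·2939+893=30283
a_9=1:  p_9=1·512132+49703=561835,  q_9=1·30283+2939=33222
fundamental: x₁=561835, y₁=33222  (since 315658567225 − 286·1103701284 = 1)
(x_2, y_2) = (561835·561835 + 286·33222·33222, 561835·33222 + 33222·561835) = (631317134449, 37330564740)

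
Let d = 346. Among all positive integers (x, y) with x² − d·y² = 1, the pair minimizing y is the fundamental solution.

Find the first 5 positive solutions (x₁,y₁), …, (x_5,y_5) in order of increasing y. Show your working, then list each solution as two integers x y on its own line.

17299 930
598510801 32176140
20707276675699 1113230090790
716430357827323201 38515534648976280
24787057499402451432499 1332560466672051244650

√346 = [18; 1,1,1,1,36, …], period ℓ=5 (odd) → k=9
step 0: (18, 1)  from 18·(1,0) + (0,1)
step 1: (19, 1)  from 1·(18,1) + (1,0)
step 2: (37, 2)  from 1·(19,1) + (18,1)
step 3: (56, 3)  from 1·(37,2) + (19,1)
…
step 5: (3404, 183)  from 36·(93,5) + (56,3)
…
step 8: (10398, 559)  from 1·(6901,371) + (3497,188)
step 9: (17299, 930)  from 1·(10398,559) + (6901,371)
(x₁, y₁) = (17299, 930);  17299² − 346·930² = 1 ✓
n=2: (17299,930)∘(17299,930) = (17299·17299+346·930·930, 17299·930+930·17299) = (598510801,32176140)
n=3: (598510801,32176140)∘(17299,930) = (17299·598510801+346·930·32176140, 17299·32176140+930·598510801) = (20707276675699,1113230090790)
n=4: (20707276675699,1113230090790)∘(17299,930) = (17299·20707276675699+346·930·1113230090790, 17299·1113230090790+930·20707276675699) = (716430357827323201,38515534648976280)
n=5: (716430357827323201,38515534648976280)∘(17299,930) = (17299·716430357827323201+346·930·38515534648976280, 17299·38515534648976280+930·716430357827323201) = (24787057499402451432499,1332560466672051244650)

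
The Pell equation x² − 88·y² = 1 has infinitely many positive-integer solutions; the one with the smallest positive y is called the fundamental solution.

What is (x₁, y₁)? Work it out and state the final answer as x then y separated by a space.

[9; 2,1,1,1,2,18] for √88; ℓ=6 ⇒ convergent index 5
k=0  a_k=9  p_k/q_k = 9/1
k=1  a_k=2  p_k/q_k = 19/2
…
k=3  a_k=1  p_k/q_k = 47/5
k=4  a_k=1  p_k/q_k = 75/8
k=5  a_k=2  p_k/q_k = 197/21
(x₁, y₁) = (197, 21);  197² − 88·21² = 1 ✓

197 21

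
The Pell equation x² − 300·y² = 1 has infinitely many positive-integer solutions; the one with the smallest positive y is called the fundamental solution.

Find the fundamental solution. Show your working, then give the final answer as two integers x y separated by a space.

1351 78

[17; 3,8,3,34] for √300; ℓ=4 ⇒ convergent index 3
a_0=17:  p_0=17·1+0=17,  q_0=17·0+1=1
…
a_2=8:  p_2=8·52+17=433,  q_2=8·3+1=25
a_3=3:  p_3=3·433+52=1351,  q_3=3·25+3=78
(x₁, y₁) = (1351, 78);  1351² − 300·78² = 1 ✓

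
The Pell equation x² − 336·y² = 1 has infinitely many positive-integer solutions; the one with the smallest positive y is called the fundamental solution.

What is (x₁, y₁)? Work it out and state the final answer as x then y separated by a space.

d=336: √d = [18; 3,36] (ℓ=2, even), read p_1/q_1
step 0: (18, 1)  from 18·(1,0) + (0,1)
step 1: (55, 3)  from 3·(18,1) + (1,0)
→ (55, 3).  Check: 55²=3025, 336·3²=3024, difference 1.

55 3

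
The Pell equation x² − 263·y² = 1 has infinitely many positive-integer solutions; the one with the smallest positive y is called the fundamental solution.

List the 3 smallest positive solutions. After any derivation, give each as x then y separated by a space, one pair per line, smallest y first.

139128 8579
38713200767 2387158224
10772180392483224 664241098768765

[16; 4,1,1,1,1,15,1,1,1,1,4,32] for √263; ℓ=12 ⇒ convergent index 11
step 0: (16, 1)  from 16·(1,0) + (0,1)
…
step 5: (373, 23)  from 1·(227,14) + (146,9)
…
step 7: (6195, 382)  from 1·(5822,359) + (373,23)
step 8: (12017, 741)  from 1·(6195,382) + (5822,359)
step 9: (18212, 1123)  from 1·(12017,741) + (6195,382)
step 10: (30229, 1864)  from 1·(18212,1123) + (12017,741)
step 11: (139128, 8579)  from 4·(30229,1864) + (18212,1123)
fundamental: x₁=139128, y₁=8579  (since 19356600384 − 263·73599241 = 1)
(139128+8579√263)^2 = 38713200767 + 2387158224√263
(139128+8579√263)^3 = 10772180392483224 + 664241098768765√263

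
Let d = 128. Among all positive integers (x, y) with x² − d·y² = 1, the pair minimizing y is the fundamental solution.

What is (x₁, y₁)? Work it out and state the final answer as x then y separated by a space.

[11; 3,5,3,22] for √128; ℓ=4 ⇒ convergent index 3
i=0: a=11 ⇒ p=11, q=1
i=1: a=3 ⇒ p=34, q=3
i=2: a=5 ⇒ p=181, q=16
i=3: a=3 ⇒ p=577, q=51
(x₁, y₁) = (577, 51);  577² − 128·51² = 1 ✓

577 51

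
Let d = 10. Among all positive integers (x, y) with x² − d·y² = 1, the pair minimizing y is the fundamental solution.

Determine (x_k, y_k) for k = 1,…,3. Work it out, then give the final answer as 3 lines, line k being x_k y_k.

d=10: √d = [3; 6] (ℓ=1, odd), read p_1/q_1
step 0: (3, 1)  from 3·(1,0) + (0,1)
step 1: (19, 6)  from 6·(3,1) + (1,0)
(x₁, y₁) = (19, 6);  19² − 10·6² = 1 ✓
k=2:  x_2 = 19·19+10·6·6 = 721,  y_2 = 19·6+6·19 = 228
k=3:  x_3 = 19·721+10·6·228 = 27379,  y_3 = 19·228+6·721 = 8658

19 6
721 228
27379 8658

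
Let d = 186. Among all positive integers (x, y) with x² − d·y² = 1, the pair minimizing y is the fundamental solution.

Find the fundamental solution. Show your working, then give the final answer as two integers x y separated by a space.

√186 → a₀=13, period (1,1,1,3,4,3,1,1,1,26); ℓ=10 even so k=9
step 0: (13, 1)  from 13·(1,0) + (0,1)
step 1: (14, 1)  from 1·(13,1) + (1,0)
step 2: (27, 2)  from 1·(14,1) + (13,1)
step 3: (41, 3)  from 1·(27,2) + (14,1)
…
step 5: (641, 47)  from 4·(150,11) + (41,3)
step 6: (2073, 152)  from 3·(641,47) + (150,11)
step 7: (2714, 199)  from 1·(2073,152) + (641,47)
step 8: (4787, 351)  from 1·(2714,199) + (2073,152)
step 9: (7501, 550)  from 1·(4787,351) + (2714,199)
(x₁, y₁) = (7501, 550);  7501² − 186·550² = 1 ✓

7501 550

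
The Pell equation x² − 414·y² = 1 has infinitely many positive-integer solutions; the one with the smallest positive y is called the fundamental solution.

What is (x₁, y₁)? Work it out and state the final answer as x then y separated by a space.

√414 → a₀=20, period (2,1,7,2,7,1,2,40); ℓ=8 even so k=7
step 0: (20, 1)  from 20·(1,0) + (0,1)
…
step 3: (468, 23)  from 7·(61,3) + (41,2)
step 4: (997, 49)  from 2·(468,23) + (61,3)
…
step 6: (8444, 415)  from 1·(7447,366) + (997,49)
step 7: (24335, 1196)  from 2·(8444,415) + (7447,366)
→ (24335, 1196).  Check: 24335²=592192225, 414·1196²=592192224, difference 1.

24335 1196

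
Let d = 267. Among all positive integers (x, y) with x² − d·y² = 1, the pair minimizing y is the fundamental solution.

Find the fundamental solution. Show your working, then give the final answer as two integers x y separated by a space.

2402 147

√267 → a₀=16, period (2,1,15,1,2,32); ℓ=6 even so k=5
i=0: a=16 ⇒ p=16, q=1
…
i=2: a=1 ⇒ p=49, q=3
i=3: a=15 ⇒ p=768, q=47
i=4: a=1 ⇒ p=817, q=50
i=5: a=2 ⇒ p=2402, q=147
(x₁, y₁) = (2402, 147);  2402² − 267·147² = 1 ✓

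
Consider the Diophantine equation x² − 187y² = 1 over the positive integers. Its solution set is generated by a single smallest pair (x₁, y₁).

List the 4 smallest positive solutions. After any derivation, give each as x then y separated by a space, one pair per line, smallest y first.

1682 123
5658247 413772
19034341226 1391928885
64031518226017 4682448355368

[13; 1,2,13,2,1,26] for √187; ℓ=6 ⇒ convergent index 5
i=0: a=13 ⇒ p=13, q=1
i=1: a=1 ⇒ p=14, q=1
…
i=3: a=13 ⇒ p=547, q=40
i=4: a=2 ⇒ p=1135, q=83
i=5: a=1 ⇒ p=1682, q=123
→ (1682, 123).  Check: 1682²=2829124, 187·123²=2829123, difference 1.
k=2:  x_2 = 1682·1682+187·123·123 = 5658247,  y_2 = 1682·123+123·1682 = 413772
k=3:  x_3 = 1682·5658247+187·123·413772 = 19034341226,  y_3 = 1682·413772+123·5658247 = 1391928885
k=4:  x_4 = 1682·19034341226+187·123·1391928885 = 64031518226017,  y_4 = 1682·1391928885+123·19034341226 = 4682448355368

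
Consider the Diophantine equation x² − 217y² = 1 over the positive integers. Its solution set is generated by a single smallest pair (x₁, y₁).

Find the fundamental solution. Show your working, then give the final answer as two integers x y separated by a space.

[14; 1,2,1,2,1,…,2,1,28] for √217; ℓ=16 ⇒ convergent index 15
a_0=14:  p_0=14·1+0=14,  q_0=14·0+1=1
a_1=1:  p_1=1·14+1=15,  q_1=1·1+0=1
a_2=2:  p_2=2·15+14=44,  q_2=2·1+1=3
a_3=1:  p_3=1·44+15=59,  q_3=1·3+1=4
a_4=2:  p_4=2·59+44=162,  q_4=2·4+3=11
a_5=1:  p_5=1·162+59=221,  q_5=1·11+4=15
…
a_14=2:  p_14=2·1034361+740980=2809702,  q_14=2·70217+50301=190735
a_15=1:  p_15=1·2809702+1034361=3844063,  q_15=1·190735+70217=260952
fundamental: x₁=3844063, y₁=260952  (since 14776820347969 − 217·68095946304 = 1)

3844063 260952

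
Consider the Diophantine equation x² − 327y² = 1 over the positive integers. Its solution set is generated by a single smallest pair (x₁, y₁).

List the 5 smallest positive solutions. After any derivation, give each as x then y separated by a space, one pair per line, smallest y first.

d=327: √d = [18; 12,36] (ℓ=2, even), read p_1/q_1
step 0: (18, 1)  from 18·(1,0) + (0,1)
step 1: (217, 12)  from 12·(18,1) + (1,0)
fundamental: x₁=217, y₁=12  (since 47089 − 327·144 = 1)
(x_2, y_2) = (217·217 + 327·12·12, 217·12 + 12·217) = (94177, 5208)
(x_3, y_3) = (217·94177 + 327·12·5208, 217·5208 + 12·94177) = (40872601, 2260260)
(x_4, y_4) = (217·40872601 + 327·12·2260260, 217·2260260 + 12·40872601) = (17738614657, 980947632)
(x_5, y_5) = (217·17738614657 + 327·12·980947632, 217·980947632 + 12·17738614657) = (7698517888537, 425729012028)

217 12
94177 5208
40872601 2260260
17738614657 980947632
7698517888537 425729012028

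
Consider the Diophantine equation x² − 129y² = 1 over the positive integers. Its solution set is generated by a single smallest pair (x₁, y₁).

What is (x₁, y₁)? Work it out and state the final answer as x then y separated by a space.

√129 = [11; 2,1,3,1,6,1,3,1,2,22, …], period ℓ=10 (even) → k=9
i=0: a=11 ⇒ p=11, q=1
…
i=2: a=1 ⇒ p=34, q=3
i=3: a=3 ⇒ p=125, q=11
i=4: a=1 ⇒ p=159, q=14
i=5: a=6 ⇒ p=1079, q=95
…
i=7: a=3 ⇒ p=4793, q=422
i=8: a=1 ⇒ p=6031, q=531
i=9: a=2 ⇒ p=16855, q=1484
→ (16855, 1484).  Check: 16855²=284091025, 129·1484²=284091024, difference 1.

16855 1484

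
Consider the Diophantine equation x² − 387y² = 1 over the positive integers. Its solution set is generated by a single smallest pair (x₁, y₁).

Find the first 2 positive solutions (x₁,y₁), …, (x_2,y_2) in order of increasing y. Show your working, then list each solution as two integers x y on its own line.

3482 177
24248647 1232628

√387 → a₀=19, period (1,2,19,2,1,38); ℓ=6 even so k=5
i=0: a=19 ⇒ p=19, q=1
i=1: a=1 ⇒ p=20, q=1
…
i=3: a=19 ⇒ p=1141, q=58
i=4: a=2 ⇒ p=2341, q=119
i=5: a=1 ⇒ p=3482, q=177
(x₁, y₁) = (3482, 177);  3482² − 387·177² = 1 ✓
(3482+177√387)^2 = 24248647 + 1232628√387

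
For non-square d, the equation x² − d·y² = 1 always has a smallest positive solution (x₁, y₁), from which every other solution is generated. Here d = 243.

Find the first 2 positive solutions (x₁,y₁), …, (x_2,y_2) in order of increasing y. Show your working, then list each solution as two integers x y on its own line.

70226 4505
9863382151 632736260

√243 = [15; 1,1,2,3,15,3,2,1,1,30, …], period ℓ=10 (even) → k=9
step 0: (15, 1)  from 15·(1,0) + (0,1)
step 1: (16, 1)  from 1·(15,1) + (1,0)
…
step 3: (78, 5)  from 2·(31,2) + (16,1)
…
step 5: (4053, 260)  from 15·(265,17) + (78,5)
…
step 8: (41325, 2651)  from 1·(28901,1854) + (12424,797)
step 9: (70226, 4505)  from 1·(41325,2651) + (28901,1854)
→ (70226, 4505).  Check: 70226²=4931691076, 243·4505²=4931691075, difference 1.
k=2:  x_2 = 70226·70226+243·4505·4505 = 9863382151,  y_2 = 70226·4505+4505·70226 = 632736260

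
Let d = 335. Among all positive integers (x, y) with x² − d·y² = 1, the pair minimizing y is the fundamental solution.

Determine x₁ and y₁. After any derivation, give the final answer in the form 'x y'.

d=335: √d = [18; 3,3,3,36] (ℓ=4, even), read p_3/q_3
a_0=18:  p_0=18·1+0=18,  q_0=18·0+1=1
a_1=3:  p_1=3·18+1=55,  q_1=3·1+0=3
a_2=3:  p_2=3·55+18=183,  q_2=3·3+1=10
a_3=3:  p_3=3·183+55=604,  q_3=3·10+3=33
→ (604, 33).  Check: 604²=364816, 335·33²=364815, difference 1.

604 33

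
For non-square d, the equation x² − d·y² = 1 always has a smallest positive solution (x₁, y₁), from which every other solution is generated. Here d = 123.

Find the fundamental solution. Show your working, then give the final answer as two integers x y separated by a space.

122 11

√123 → a₀=11, period (11,22); ℓ=2 even so k=1
a_0=11:  p_0=11·1+0=11,  q_0=11·0+1=1
a_1=11:  p_1=11·11+1=122,  q_1=11·1+0=11
(x₁, y₁) = (122, 11);  122² − 123·11² = 1 ✓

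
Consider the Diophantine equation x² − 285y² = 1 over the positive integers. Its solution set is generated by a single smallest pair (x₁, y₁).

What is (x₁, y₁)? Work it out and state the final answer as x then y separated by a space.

2431 144

√285 → a₀=16, period (1,7,2,7,1,32); ℓ=6 even so k=5
a_0=16:  p_0=16·1+0=16,  q_0=16·0+1=1
a_1=1:  p_1=1·16+1=17,  q_1=1·1+0=1
a_2=7:  p_2=7·17+16=135,  q_2=7·1+1=8
…
a_4=7:  p_4=7·287+135=2144,  q_4=7·17+8=127
a_5=1:  p_5=1·2144+287=2431,  q_5=1·127+17=144
fundamental: x₁=2431, y₁=144  (since 5909761 − 285·20736 = 1)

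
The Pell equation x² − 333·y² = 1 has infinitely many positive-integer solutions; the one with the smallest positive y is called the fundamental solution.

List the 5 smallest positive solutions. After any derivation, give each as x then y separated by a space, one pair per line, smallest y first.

√333 = [18; 4,36, …], period ℓ=2 (even) → k=1
step 0: (18, 1)  from 18·(1,0) + (0,1)
step 1: (73, 4)  from 4·(18,1) + (1,0)
fundamental: x₁=73, y₁=4  (since 5329 − 333·16 = 1)
(x_2, y_2) = (73·73 + 333·4·4, 73·4 + 4·73) = (10657, 584)
(x_3, y_3) = (73·10657 + 333·4·584, 73·584 + 4·10657) = (1555849, 85260)
(x_4, y_4) = (73·1555849 + 333·4·85260, 73·85260 + 4·1555849) = (227143297, 12447376)
(x_5, y_5) = (73·227143297 + 333·4·12447376, 73·12447376 + 4·227143297) = (33161365513, 1817231636)

73 4
10657 584
1555849 85260
227143297 12447376
33161365513 1817231636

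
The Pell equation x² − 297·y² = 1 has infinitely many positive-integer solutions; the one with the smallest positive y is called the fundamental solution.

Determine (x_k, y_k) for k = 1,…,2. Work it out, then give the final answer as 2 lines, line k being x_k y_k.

√297 = [17; 4,3,1,1,2,1,1,3,4,34, …], period ℓ=10 (even) → k=9
step 0: (17, 1)  from 17·(1,0) + (0,1)
step 1: (69, 4)  from 4·(17,1) + (1,0)
…
step 4: (517, 30)  from 1·(293,17) + (224,13)
step 5: (1327, 77)  from 2·(517,30) + (293,17)
step 6: (1844, 107)  from 1·(1327,77) + (517,30)
step 7: (3171, 184)  from 1·(1844,107) + (1327,77)
step 8: (11357, 659)  from 3·(3171,184) + (1844,107)
step 9: (48599, 2820)  from 4·(11357,659) + (3171,184)
fundamental: x₁=48599, y₁=2820  (since 2361862801 − 297·7952400 = 1)
n=2: (48599,2820)∘(48599,2820) = (48599·48599+297·2820·2820, 48599·2820+2820·48599) = (4723725601,274098360)

48599 2820
4723725601 274098360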